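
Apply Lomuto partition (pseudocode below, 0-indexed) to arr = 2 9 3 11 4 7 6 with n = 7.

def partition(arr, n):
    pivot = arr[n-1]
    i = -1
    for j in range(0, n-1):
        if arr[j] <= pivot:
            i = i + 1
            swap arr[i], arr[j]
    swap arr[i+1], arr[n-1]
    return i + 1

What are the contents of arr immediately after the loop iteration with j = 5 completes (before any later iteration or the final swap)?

pivot=6, i=-1
j=0: 2≤6, i=0, swap(0,0) ⇒ 2 9 3 11 4 7 6
j=1: 9>6, skip
j=2: 3≤6, i=1, swap(1,2) ⇒ 2 3 9 11 4 7 6
j=3: 11>6, skip
j=4: 4≤6, i=2, swap(2,4) ⇒ 2 3 4 11 9 7 6
j=5: 7>6, skip
(after j=5) arr = 2 3 4 11 9 7 6

2 3 4 11 9 7 6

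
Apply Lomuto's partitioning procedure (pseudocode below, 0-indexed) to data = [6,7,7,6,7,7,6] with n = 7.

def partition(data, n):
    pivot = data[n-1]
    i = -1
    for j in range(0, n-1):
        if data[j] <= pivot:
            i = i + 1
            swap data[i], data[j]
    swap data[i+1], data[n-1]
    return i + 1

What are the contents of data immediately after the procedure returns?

pivot = data[6] = 6; i = -1
j=0: data[0]=6 ≤ 6 → i=0, swap data[0],data[0] (no change) → [6,7,7,6,7,7,6]
j=1: data[1]=7 > 6 → no swap
j=2: data[2]=7 > 6 → no swap
j=3: data[3]=6 ≤ 6 → i=1, swap data[1],data[3] → [6,6,7,7,7,7,6]
j=4: data[4]=7 > 6 → no swap
j=5: data[5]=7 > 6 → no swap
final swap data[2],data[6] → [6,6,6,7,7,7,7]; return 2

[6,6,6,7,7,7,7]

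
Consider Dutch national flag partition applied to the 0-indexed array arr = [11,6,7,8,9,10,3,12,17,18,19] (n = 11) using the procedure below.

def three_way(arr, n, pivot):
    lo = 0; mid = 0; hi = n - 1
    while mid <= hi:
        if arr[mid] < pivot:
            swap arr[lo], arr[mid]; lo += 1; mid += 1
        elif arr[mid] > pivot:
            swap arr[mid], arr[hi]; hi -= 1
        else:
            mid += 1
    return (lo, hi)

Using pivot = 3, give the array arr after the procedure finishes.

pivot = 3; lo=0, mid=0, hi=10
arr[mid]=11>3: swap arr[0],arr[10]; hi=9 → [19,6,7,8,9,10,3,12,17,18,11]
arr[mid]=19>3: swap arr[0],arr[9]; hi=8 → [18,6,7,8,9,10,3,12,17,19,11]
arr[mid]=18>3: swap arr[0],arr[8]; hi=7 → [17,6,7,8,9,10,3,12,18,19,11]
arr[mid]=17>3: swap arr[0],arr[7]; hi=6 → [12,6,7,8,9,10,3,17,18,19,11]
arr[mid]=12>3: swap arr[0],arr[6]; hi=5 → [3,6,7,8,9,10,12,17,18,19,11]
arr[mid]=3=3: mid=1
arr[mid]=6>3: swap arr[1],arr[5]; hi=4 → [3,10,7,8,9,6,12,17,18,19,11]
arr[mid]=10>3: swap arr[1],arr[4]; hi=3 → [3,9,7,8,10,6,12,17,18,19,11]
arr[mid]=9>3: swap arr[1],arr[3]; hi=2 → [3,8,7,9,10,6,12,17,18,19,11]
arr[mid]=8>3: swap arr[1],arr[2]; hi=1 → [3,7,8,9,10,6,12,17,18,19,11]
arr[mid]=7>3: swap arr[1],arr[1]; hi=0 → [3,7,8,9,10,6,12,17,18,19,11]
end: lo=0, hi=0; arr = [3,7,8,9,10,6,12,17,18,19,11]

[3,7,8,9,10,6,12,17,18,19,11]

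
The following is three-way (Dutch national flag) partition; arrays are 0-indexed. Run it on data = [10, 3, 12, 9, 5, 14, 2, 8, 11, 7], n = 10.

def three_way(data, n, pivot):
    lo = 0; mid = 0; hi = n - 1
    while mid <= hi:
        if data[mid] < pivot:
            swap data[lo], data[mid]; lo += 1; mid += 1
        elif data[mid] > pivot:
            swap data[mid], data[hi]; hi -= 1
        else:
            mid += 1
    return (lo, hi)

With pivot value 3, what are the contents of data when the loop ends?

[2, 3, 9, 5, 14, 12, 8, 11, 7, 10]

pivot = 3; lo=0, mid=0, hi=9
data[mid]=10>3: swap data[0],data[9]; hi=8 → [7, 3, 12, 9, 5, 14, 2, 8, 11, 10]
data[mid]=7>3: swap data[0],data[8]; hi=7 → [11, 3, 12, 9, 5, 14, 2, 8, 7, 10]
data[mid]=11>3: swap data[0],data[7]; hi=6 → [8, 3, 12, 9, 5, 14, 2, 11, 7, 10]
data[mid]=8>3: swap data[0],data[6]; hi=5 → [2, 3, 12, 9, 5, 14, 8, 11, 7, 10]
data[mid]=2<3: swap data[0],data[0]; lo=1,mid=1 → [2, 3, 12, 9, 5, 14, 8, 11, 7, 10]
data[mid]=3=3: mid=2
data[mid]=12>3: swap data[2],data[5]; hi=4 → [2, 3, 14, 9, 5, 12, 8, 11, 7, 10]
data[mid]=14>3: swap data[2],data[4]; hi=3 → [2, 3, 5, 9, 14, 12, 8, 11, 7, 10]
data[mid]=5>3: swap data[2],data[3]; hi=2 → [2, 3, 9, 5, 14, 12, 8, 11, 7, 10]
data[mid]=9>3: swap data[2],data[2]; hi=1 → [2, 3, 9, 5, 14, 12, 8, 11, 7, 10]
end: lo=1, hi=1; data = [2, 3, 9, 5, 14, 12, 8, 11, 7, 10]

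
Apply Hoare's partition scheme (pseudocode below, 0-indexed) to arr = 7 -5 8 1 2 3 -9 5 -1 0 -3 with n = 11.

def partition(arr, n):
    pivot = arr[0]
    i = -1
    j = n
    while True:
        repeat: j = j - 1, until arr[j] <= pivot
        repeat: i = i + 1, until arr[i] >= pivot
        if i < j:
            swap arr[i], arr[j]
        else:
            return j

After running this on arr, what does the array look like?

pivot=7
j stops at 10 (-3), i stops at 0 (7); swap ⇒ -3 -5 8 1 2 3 -9 5 -1 0 7
j stops at 9 (0), i stops at 2 (8); swap ⇒ -3 -5 0 1 2 3 -9 5 -1 8 7
j stops at 8, i stops at 9; i≥j ⇒ return 8. arr=-3 -5 0 1 2 3 -9 5 -1 8 7

-3 -5 0 1 2 3 -9 5 -1 8 7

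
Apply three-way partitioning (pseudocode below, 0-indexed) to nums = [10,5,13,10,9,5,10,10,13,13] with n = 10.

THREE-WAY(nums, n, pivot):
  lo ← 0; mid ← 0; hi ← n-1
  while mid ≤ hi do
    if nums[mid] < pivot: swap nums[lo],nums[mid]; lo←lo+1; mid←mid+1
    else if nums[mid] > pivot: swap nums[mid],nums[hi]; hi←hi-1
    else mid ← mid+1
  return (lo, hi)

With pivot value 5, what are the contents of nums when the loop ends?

pivot = 5; lo=0, mid=0, hi=9
nums[mid]=10>5: swap nums[0],nums[9]; hi=8 → [13,5,13,10,9,5,10,10,13,10]
nums[mid]=13>5: swap nums[0],nums[8]; hi=7 → [13,5,13,10,9,5,10,10,13,10]
nums[mid]=13>5: swap nums[0],nums[7]; hi=6 → [10,5,13,10,9,5,10,13,13,10]
nums[mid]=10>5: swap nums[0],nums[6]; hi=5 → [10,5,13,10,9,5,10,13,13,10]
nums[mid]=10>5: swap nums[0],nums[5]; hi=4 → [5,5,13,10,9,10,10,13,13,10]
nums[mid]=5=5: mid=1
nums[mid]=5=5: mid=2
nums[mid]=13>5: swap nums[2],nums[4]; hi=3 → [5,5,9,10,13,10,10,13,13,10]
nums[mid]=9>5: swap nums[2],nums[3]; hi=2 → [5,5,10,9,13,10,10,13,13,10]
nums[mid]=10>5: swap nums[2],nums[2]; hi=1 → [5,5,10,9,13,10,10,13,13,10]
end: lo=0, hi=1; nums = [5,5,10,9,13,10,10,13,13,10]

[5,5,10,9,13,10,10,13,13,10]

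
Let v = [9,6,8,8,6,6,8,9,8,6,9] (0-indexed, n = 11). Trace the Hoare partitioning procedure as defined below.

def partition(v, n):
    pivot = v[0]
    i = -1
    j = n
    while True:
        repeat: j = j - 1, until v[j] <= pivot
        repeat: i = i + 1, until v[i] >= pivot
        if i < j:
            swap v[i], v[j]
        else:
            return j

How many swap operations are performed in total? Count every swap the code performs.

pivot=9
j stops at 10 (9), i stops at 0 (9); swap ⇒ [9,6,8,8,6,6,8,9,8,6,9]
j stops at 9 (6), i stops at 7 (9); swap ⇒ [9,6,8,8,6,6,8,6,8,9,9]
j stops at 8, i stops at 9; i≥j ⇒ return 8. v=[9,6,8,8,6,6,8,6,8,9,9]

2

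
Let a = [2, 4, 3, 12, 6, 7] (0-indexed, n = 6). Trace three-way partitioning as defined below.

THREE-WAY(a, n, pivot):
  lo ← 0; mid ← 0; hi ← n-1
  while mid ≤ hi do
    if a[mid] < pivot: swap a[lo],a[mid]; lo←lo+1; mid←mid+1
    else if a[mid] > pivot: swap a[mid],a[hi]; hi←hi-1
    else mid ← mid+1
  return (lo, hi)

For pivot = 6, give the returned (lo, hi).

(3, 3)

pivot = 6; lo=0, mid=0, hi=5
a[mid]=2<6: swap a[0],a[0]; lo=1,mid=1 → [2, 4, 3, 12, 6, 7]
a[mid]=4<6: swap a[1],a[1]; lo=2,mid=2 → [2, 4, 3, 12, 6, 7]
a[mid]=3<6: swap a[2],a[2]; lo=3,mid=3 → [2, 4, 3, 12, 6, 7]
a[mid]=12>6: swap a[3],a[5]; hi=4 → [2, 4, 3, 7, 6, 12]
a[mid]=7>6: swap a[3],a[4]; hi=3 → [2, 4, 3, 6, 7, 12]
a[mid]=6=6: mid=4
end: lo=3, hi=3; a = [2, 4, 3, 6, 7, 12]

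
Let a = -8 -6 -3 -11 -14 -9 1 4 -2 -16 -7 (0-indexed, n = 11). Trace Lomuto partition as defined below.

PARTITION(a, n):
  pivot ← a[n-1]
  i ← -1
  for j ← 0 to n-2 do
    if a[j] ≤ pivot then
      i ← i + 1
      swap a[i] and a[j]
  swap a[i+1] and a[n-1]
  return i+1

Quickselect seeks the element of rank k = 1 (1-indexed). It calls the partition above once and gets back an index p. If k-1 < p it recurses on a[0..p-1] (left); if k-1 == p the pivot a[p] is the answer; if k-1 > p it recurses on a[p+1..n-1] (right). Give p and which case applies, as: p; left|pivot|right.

5; left

pivot = a[10] = -7; i = -1
j=0: a[0]=-8 ≤ -7 → i=0, swap a[0],a[0] (no change) → -8 -6 -3 -11 -14 -9 1 4 -2 -16 -7
j=1: a[1]=-6 > -7 → no swap
j=2: a[2]=-3 > -7 → no swap
j=3: a[3]=-11 ≤ -7 → i=1, swap a[1],a[3] → -8 -11 -3 -6 -14 -9 1 4 -2 -16 -7
j=4: a[4]=-14 ≤ -7 → i=2, swap a[2],a[4] → -8 -11 -14 -6 -3 -9 1 4 -2 -16 -7
j=5: a[5]=-9 ≤ -7 → i=3, swap a[3],a[5] → -8 -11 -14 -9 -3 -6 1 4 -2 -16 -7
j=6: a[6]=1 > -7 → no swap
j=7: a[7]=4 > -7 → no swap
j=8: a[8]=-2 > -7 → no swap
j=9: a[9]=-16 ≤ -7 → i=4, swap a[4],a[9] → -8 -11 -14 -9 -16 -6 1 4 -2 -3 -7
final swap a[5],a[10] → -8 -11 -14 -9 -16 -7 1 4 -2 -3 -6; return 5
p = 5; k-1 = 0 < 5 ⇒ left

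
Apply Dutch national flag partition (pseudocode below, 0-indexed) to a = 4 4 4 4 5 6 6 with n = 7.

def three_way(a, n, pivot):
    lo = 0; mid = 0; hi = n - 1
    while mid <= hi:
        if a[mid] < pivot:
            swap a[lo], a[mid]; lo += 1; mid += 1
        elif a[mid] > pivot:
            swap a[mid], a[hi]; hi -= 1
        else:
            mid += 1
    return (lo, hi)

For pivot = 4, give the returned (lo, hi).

(0, 3)

lo=0 mid=0 hi=6
4=4: mid=1
4=4: mid=2
4=4: mid=3
4=4: mid=4
5>4: swap(4,6), hi=5 ⇒ 4 4 4 4 6 6 5
6>4: swap(4,5), hi=4 ⇒ 4 4 4 4 6 6 5
6>4: swap(4,4), hi=3 ⇒ 4 4 4 4 6 6 5
done. lo=0 hi=3; a=4 4 4 4 6 6 5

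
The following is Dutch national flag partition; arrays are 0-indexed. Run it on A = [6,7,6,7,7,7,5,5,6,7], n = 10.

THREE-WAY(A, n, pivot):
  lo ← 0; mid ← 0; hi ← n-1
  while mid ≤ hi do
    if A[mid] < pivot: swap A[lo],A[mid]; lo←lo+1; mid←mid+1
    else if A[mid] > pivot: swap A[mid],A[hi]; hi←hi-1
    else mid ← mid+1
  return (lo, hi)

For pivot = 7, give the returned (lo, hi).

(5, 9)

lo=0 mid=0 hi=9
6<7: swap(0,0), lo=1 mid=1 ⇒ [6,7,6,7,7,7,5,5,6,7]
7=7: mid=2
6<7: swap(1,2), lo=2 mid=3 ⇒ [6,6,7,7,7,7,5,5,6,7]
7=7: mid=4
7=7: mid=5
7=7: mid=6
5<7: swap(2,6), lo=3 mid=7 ⇒ [6,6,5,7,7,7,7,5,6,7]
5<7: swap(3,7), lo=4 mid=8 ⇒ [6,6,5,5,7,7,7,7,6,7]
6<7: swap(4,8), lo=5 mid=9 ⇒ [6,6,5,5,6,7,7,7,7,7]
7=7: mid=10
done. lo=5 hi=9; A=[6,6,5,5,6,7,7,7,7,7]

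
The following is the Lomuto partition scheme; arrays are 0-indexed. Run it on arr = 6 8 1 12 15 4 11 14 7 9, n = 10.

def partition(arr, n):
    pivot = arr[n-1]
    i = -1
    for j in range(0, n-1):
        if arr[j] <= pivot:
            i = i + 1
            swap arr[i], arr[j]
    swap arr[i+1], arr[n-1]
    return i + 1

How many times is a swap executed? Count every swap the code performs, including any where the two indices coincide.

pivot = arr[9] = 9; i = -1
j=0: arr[0]=6 ≤ 9 → i=0, swap arr[0],arr[0] (no change) → 6 8 1 12 15 4 11 14 7 9
j=1: arr[1]=8 ≤ 9 → i=1, swap arr[1],arr[1] (no change) → 6 8 1 12 15 4 11 14 7 9
j=2: arr[2]=1 ≤ 9 → i=2, swap arr[2],arr[2] (no change) → 6 8 1 12 15 4 11 14 7 9
j=3: arr[3]=12 > 9 → no swap
j=4: arr[4]=15 > 9 → no swap
j=5: arr[5]=4 ≤ 9 → i=3, swap arr[3],arr[5] → 6 8 1 4 15 12 11 14 7 9
j=6: arr[6]=11 > 9 → no swap
j=7: arr[7]=14 > 9 → no swap
j=8: arr[8]=7 ≤ 9 → i=4, swap arr[4],arr[8] → 6 8 1 4 7 12 11 14 15 9
final swap arr[5],arr[9] → 6 8 1 4 7 9 11 14 15 12; return 5

6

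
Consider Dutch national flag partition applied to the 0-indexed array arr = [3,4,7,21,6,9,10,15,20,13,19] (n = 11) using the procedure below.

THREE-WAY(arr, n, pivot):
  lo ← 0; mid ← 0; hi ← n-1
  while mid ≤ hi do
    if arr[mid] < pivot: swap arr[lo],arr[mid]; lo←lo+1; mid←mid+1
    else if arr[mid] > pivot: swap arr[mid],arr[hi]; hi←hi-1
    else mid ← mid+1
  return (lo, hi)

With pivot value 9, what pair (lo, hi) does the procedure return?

lo=0 mid=0 hi=10
3<9: swap(0,0), lo=1 mid=1 ⇒ [3,4,7,21,6,9,10,15,20,13,19]
4<9: swap(1,1), lo=2 mid=2 ⇒ [3,4,7,21,6,9,10,15,20,13,19]
7<9: swap(2,2), lo=3 mid=3 ⇒ [3,4,7,21,6,9,10,15,20,13,19]
21>9: swap(3,10), hi=9 ⇒ [3,4,7,19,6,9,10,15,20,13,21]
19>9: swap(3,9), hi=8 ⇒ [3,4,7,13,6,9,10,15,20,19,21]
13>9: swap(3,8), hi=7 ⇒ [3,4,7,20,6,9,10,15,13,19,21]
20>9: swap(3,7), hi=6 ⇒ [3,4,7,15,6,9,10,20,13,19,21]
15>9: swap(3,6), hi=5 ⇒ [3,4,7,10,6,9,15,20,13,19,21]
10>9: swap(3,5), hi=4 ⇒ [3,4,7,9,6,10,15,20,13,19,21]
9=9: mid=4
6<9: swap(3,4), lo=4 mid=5 ⇒ [3,4,7,6,9,10,15,20,13,19,21]
done. lo=4 hi=4; arr=[3,4,7,6,9,10,15,20,13,19,21]

(4, 4)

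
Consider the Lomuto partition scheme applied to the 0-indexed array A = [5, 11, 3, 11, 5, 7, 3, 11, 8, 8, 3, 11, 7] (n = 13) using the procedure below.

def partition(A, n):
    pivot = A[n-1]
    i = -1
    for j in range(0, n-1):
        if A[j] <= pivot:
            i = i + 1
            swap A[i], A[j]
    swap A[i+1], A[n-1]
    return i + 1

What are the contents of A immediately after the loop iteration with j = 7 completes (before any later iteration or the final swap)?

pivot = A[12] = 7; i = -1
j=0: A[0]=5 ≤ 7 → i=0, swap A[0],A[0] (no change) → [5, 11, 3, 11, 5, 7, 3, 11, 8, 8, 3, 11, 7]
j=1: A[1]=11 > 7 → no swap
j=2: A[2]=3 ≤ 7 → i=1, swap A[1],A[2] → [5, 3, 11, 11, 5, 7, 3, 11, 8, 8, 3, 11, 7]
j=3: A[3]=11 > 7 → no swap
j=4: A[4]=5 ≤ 7 → i=2, swap A[2],A[4] → [5, 3, 5, 11, 11, 7, 3, 11, 8, 8, 3, 11, 7]
j=5: A[5]=7 ≤ 7 → i=3, swap A[3],A[5] → [5, 3, 5, 7, 11, 11, 3, 11, 8, 8, 3, 11, 7]
j=6: A[6]=3 ≤ 7 → i=4, swap A[4],A[6] → [5, 3, 5, 7, 3, 11, 11, 11, 8, 8, 3, 11, 7]
j=7: A[7]=11 > 7 → no swap
(after j=7) A = [5, 3, 5, 7, 3, 11, 11, 11, 8, 8, 3, 11, 7]

[5, 3, 5, 7, 3, 11, 11, 11, 8, 8, 3, 11, 7]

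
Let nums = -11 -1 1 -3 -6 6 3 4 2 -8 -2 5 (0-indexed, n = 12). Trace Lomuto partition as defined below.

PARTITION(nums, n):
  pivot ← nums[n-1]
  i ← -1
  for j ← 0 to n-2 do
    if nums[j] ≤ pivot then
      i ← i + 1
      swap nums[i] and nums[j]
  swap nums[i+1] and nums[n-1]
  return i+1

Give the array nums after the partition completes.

pivot = nums[11] = 5; i = -1
j=0: nums[0]=-11 ≤ 5 → i=0, swap nums[0],nums[0] (no change) → -11 -1 1 -3 -6 6 3 4 2 -8 -2 5
j=1: nums[1]=-1 ≤ 5 → i=1, swap nums[1],nums[1] (no change) → -11 -1 1 -3 -6 6 3 4 2 -8 -2 5
j=2: nums[2]=1 ≤ 5 → i=2, swap nums[2],nums[2] (no change) → -11 -1 1 -3 -6 6 3 4 2 -8 -2 5
j=3: nums[3]=-3 ≤ 5 → i=3, swap nums[3],nums[3] (no change) → -11 -1 1 -3 -6 6 3 4 2 -8 -2 5
j=4: nums[4]=-6 ≤ 5 → i=4, swap nums[4],nums[4] (no change) → -11 -1 1 -3 -6 6 3 4 2 -8 -2 5
j=5: nums[5]=6 > 5 → no swap
j=6: nums[6]=3 ≤ 5 → i=5, swap nums[5],nums[6] → -11 -1 1 -3 -6 3 6 4 2 -8 -2 5
j=7: nums[7]=4 ≤ 5 → i=6, swap nums[6],nums[7] → -11 -1 1 -3 -6 3 4 6 2 -8 -2 5
j=8: nums[8]=2 ≤ 5 → i=7, swap nums[7],nums[8] → -11 -1 1 -3 -6 3 4 2 6 -8 -2 5
j=9: nums[9]=-8 ≤ 5 → i=8, swap nums[8],nums[9] → -11 -1 1 -3 -6 3 4 2 -8 6 -2 5
j=10: nums[10]=-2 ≤ 5 → i=9, swap nums[9],nums[10] → -11 -1 1 -3 -6 3 4 2 -8 -2 6 5
final swap nums[10],nums[11] → -11 -1 1 -3 -6 3 4 2 -8 -2 5 6; return 10

-11 -1 1 -3 -6 3 4 2 -8 -2 5 6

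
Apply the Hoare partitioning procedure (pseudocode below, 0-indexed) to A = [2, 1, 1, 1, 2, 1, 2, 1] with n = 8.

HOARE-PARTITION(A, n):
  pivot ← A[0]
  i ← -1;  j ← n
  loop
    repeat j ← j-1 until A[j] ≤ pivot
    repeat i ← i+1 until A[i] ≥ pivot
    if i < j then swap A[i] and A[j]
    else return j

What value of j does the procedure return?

pivot=2
j stops at 7 (1), i stops at 0 (2); swap ⇒ [1, 1, 1, 1, 2, 1, 2, 2]
j stops at 6 (2), i stops at 4 (2); swap ⇒ [1, 1, 1, 1, 2, 1, 2, 2]
j stops at 5, i stops at 6; i≥j ⇒ return 5. A=[1, 1, 1, 1, 2, 1, 2, 2]

5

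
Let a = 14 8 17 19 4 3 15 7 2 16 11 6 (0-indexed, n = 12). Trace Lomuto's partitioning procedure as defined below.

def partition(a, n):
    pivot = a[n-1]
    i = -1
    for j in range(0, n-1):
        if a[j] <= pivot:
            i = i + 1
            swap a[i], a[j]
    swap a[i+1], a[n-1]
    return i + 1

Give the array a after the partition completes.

pivot = a[11] = 6; i = -1
j=0: a[0]=14 > 6 → no swap
j=1: a[1]=8 > 6 → no swap
j=2: a[2]=17 > 6 → no swap
j=3: a[3]=19 > 6 → no swap
j=4: a[4]=4 ≤ 6 → i=0, swap a[0],a[4] → 4 8 17 19 14 3 15 7 2 16 11 6
j=5: a[5]=3 ≤ 6 → i=1, swap a[1],a[5] → 4 3 17 19 14 8 15 7 2 16 11 6
j=6: a[6]=15 > 6 → no swap
j=7: a[7]=7 > 6 → no swap
j=8: a[8]=2 ≤ 6 → i=2, swap a[2],a[8] → 4 3 2 19 14 8 15 7 17 16 11 6
j=9: a[9]=16 > 6 → no swap
j=10: a[10]=11 > 6 → no swap
final swap a[3],a[11] → 4 3 2 6 14 8 15 7 17 16 11 19; return 3

4 3 2 6 14 8 15 7 17 16 11 19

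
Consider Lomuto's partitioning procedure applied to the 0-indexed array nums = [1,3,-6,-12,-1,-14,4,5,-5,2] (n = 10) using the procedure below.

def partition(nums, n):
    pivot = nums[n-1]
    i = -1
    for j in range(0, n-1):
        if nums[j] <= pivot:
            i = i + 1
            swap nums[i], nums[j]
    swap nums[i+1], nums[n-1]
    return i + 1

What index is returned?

6

pivot=2, i=-1
j=0: 1≤2, i=0, swap(0,0) ⇒ [1,3,-6,-12,-1,-14,4,5,-5,2]
j=1: 3>2, skip
j=2: -6≤2, i=1, swap(1,2) ⇒ [1,-6,3,-12,-1,-14,4,5,-5,2]
j=3: -12≤2, i=2, swap(2,3) ⇒ [1,-6,-12,3,-1,-14,4,5,-5,2]
j=4: -1≤2, i=3, swap(3,4) ⇒ [1,-6,-12,-1,3,-14,4,5,-5,2]
j=5: -14≤2, i=4, swap(4,5) ⇒ [1,-6,-12,-1,-14,3,4,5,-5,2]
j=6: 4>2, skip
j=7: 5>2, skip
j=8: -5≤2, i=5, swap(5,8) ⇒ [1,-6,-12,-1,-14,-5,4,5,3,2]
swap(6,9) ⇒ [1,-6,-12,-1,-14,-5,2,5,3,4]; return 6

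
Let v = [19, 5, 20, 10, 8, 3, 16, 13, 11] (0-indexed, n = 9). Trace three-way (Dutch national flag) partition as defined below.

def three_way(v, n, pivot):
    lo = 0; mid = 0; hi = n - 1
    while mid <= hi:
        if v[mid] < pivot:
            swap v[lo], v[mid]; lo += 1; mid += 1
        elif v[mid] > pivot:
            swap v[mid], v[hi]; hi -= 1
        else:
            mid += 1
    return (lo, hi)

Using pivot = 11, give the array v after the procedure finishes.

[5, 3, 10, 8, 11, 16, 13, 20, 19]

lo=0 mid=0 hi=8
19>11: swap(0,8), hi=7 ⇒ [11, 5, 20, 10, 8, 3, 16, 13, 19]
11=11: mid=1
5<11: swap(0,1), lo=1 mid=2 ⇒ [5, 11, 20, 10, 8, 3, 16, 13, 19]
20>11: swap(2,7), hi=6 ⇒ [5, 11, 13, 10, 8, 3, 16, 20, 19]
13>11: swap(2,6), hi=5 ⇒ [5, 11, 16, 10, 8, 3, 13, 20, 19]
16>11: swap(2,5), hi=4 ⇒ [5, 11, 3, 10, 8, 16, 13, 20, 19]
3<11: swap(1,2), lo=2 mid=3 ⇒ [5, 3, 11, 10, 8, 16, 13, 20, 19]
10<11: swap(2,3), lo=3 mid=4 ⇒ [5, 3, 10, 11, 8, 16, 13, 20, 19]
8<11: swap(3,4), lo=4 mid=5 ⇒ [5, 3, 10, 8, 11, 16, 13, 20, 19]
done. lo=4 hi=4; v=[5, 3, 10, 8, 11, 16, 13, 20, 19]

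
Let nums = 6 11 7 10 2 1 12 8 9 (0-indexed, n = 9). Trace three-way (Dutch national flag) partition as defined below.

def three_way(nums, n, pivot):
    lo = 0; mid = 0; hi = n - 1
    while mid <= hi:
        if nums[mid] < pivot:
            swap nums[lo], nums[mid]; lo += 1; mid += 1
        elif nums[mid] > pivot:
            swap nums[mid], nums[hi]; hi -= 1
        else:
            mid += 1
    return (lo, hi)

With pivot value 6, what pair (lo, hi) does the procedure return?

pivot = 6; lo=0, mid=0, hi=8
nums[mid]=6=6: mid=1
nums[mid]=11>6: swap nums[1],nums[8]; hi=7 → 6 9 7 10 2 1 12 8 11
nums[mid]=9>6: swap nums[1],nums[7]; hi=6 → 6 8 7 10 2 1 12 9 11
nums[mid]=8>6: swap nums[1],nums[6]; hi=5 → 6 12 7 10 2 1 8 9 11
nums[mid]=12>6: swap nums[1],nums[5]; hi=4 → 6 1 7 10 2 12 8 9 11
nums[mid]=1<6: swap nums[0],nums[1]; lo=1,mid=2 → 1 6 7 10 2 12 8 9 11
nums[mid]=7>6: swap nums[2],nums[4]; hi=3 → 1 6 2 10 7 12 8 9 11
nums[mid]=2<6: swap nums[1],nums[2]; lo=2,mid=3 → 1 2 6 10 7 12 8 9 11
nums[mid]=10>6: swap nums[3],nums[3]; hi=2 → 1 2 6 10 7 12 8 9 11
end: lo=2, hi=2; nums = 1 2 6 10 7 12 8 9 11

(2, 2)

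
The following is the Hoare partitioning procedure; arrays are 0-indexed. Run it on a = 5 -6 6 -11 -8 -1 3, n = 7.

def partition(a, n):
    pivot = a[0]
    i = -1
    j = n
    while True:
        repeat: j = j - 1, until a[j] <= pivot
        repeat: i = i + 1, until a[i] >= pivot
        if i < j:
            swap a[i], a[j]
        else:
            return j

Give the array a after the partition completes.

3 -6 -1 -11 -8 6 5

pivot = a[0] = 5; i = -1, j = 7
j→6 (a[6]=3≤5), i→0 (a[0]=5≥5); i<j, swap → 3 -6 6 -11 -8 -1 5
j→5 (a[5]=-1≤5), i→2 (a[2]=6≥5); i<j, swap → 3 -6 -1 -11 -8 6 5
j→4, i→5; i≥j, return j=4. a = 3 -6 -1 -11 -8 6 5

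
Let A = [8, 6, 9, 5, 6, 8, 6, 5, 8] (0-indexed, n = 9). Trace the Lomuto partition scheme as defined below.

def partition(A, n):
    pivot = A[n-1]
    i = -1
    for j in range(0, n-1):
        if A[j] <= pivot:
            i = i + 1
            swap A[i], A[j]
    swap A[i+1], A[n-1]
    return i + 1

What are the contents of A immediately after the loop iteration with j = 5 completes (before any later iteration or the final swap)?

pivot = A[8] = 8; i = -1
j=0: A[0]=8 ≤ 8 → i=0, swap A[0],A[0] (no change) → [8, 6, 9, 5, 6, 8, 6, 5, 8]
j=1: A[1]=6 ≤ 8 → i=1, swap A[1],A[1] (no change) → [8, 6, 9, 5, 6, 8, 6, 5, 8]
j=2: A[2]=9 > 8 → no swap
j=3: A[3]=5 ≤ 8 → i=2, swap A[2],A[3] → [8, 6, 5, 9, 6, 8, 6, 5, 8]
j=4: A[4]=6 ≤ 8 → i=3, swap A[3],A[4] → [8, 6, 5, 6, 9, 8, 6, 5, 8]
j=5: A[5]=8 ≤ 8 → i=4, swap A[4],A[5] → [8, 6, 5, 6, 8, 9, 6, 5, 8]
(after j=5) A = [8, 6, 5, 6, 8, 9, 6, 5, 8]

[8, 6, 5, 6, 8, 9, 6, 5, 8]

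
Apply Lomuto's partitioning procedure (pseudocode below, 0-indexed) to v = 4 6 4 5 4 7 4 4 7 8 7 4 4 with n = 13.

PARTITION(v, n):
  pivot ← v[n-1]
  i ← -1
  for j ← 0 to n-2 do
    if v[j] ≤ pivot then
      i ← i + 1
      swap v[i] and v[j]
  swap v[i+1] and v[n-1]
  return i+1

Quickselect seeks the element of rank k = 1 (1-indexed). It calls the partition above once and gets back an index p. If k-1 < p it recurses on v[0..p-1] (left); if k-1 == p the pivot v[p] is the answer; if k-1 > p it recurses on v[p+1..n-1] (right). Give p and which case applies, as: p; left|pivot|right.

6; left

pivot=4, i=-1
j=0: 4≤4, i=0, swap(0,0) ⇒ 4 6 4 5 4 7 4 4 7 8 7 4 4
j=1: 6>4, skip
j=2: 4≤4, i=1, swap(1,2) ⇒ 4 4 6 5 4 7 4 4 7 8 7 4 4
j=3: 5>4, skip
j=4: 4≤4, i=2, swap(2,4) ⇒ 4 4 4 5 6 7 4 4 7 8 7 4 4
j=5: 7>4, skip
j=6: 4≤4, i=3, swap(3,6) ⇒ 4 4 4 4 6 7 5 4 7 8 7 4 4
j=7: 4≤4, i=4, swap(4,7) ⇒ 4 4 4 4 4 7 5 6 7 8 7 4 4
j=8: 7>4, skip
j=9: 8>4, skip
j=10: 7>4, skip
j=11: 4≤4, i=5, swap(5,11) ⇒ 4 4 4 4 4 4 5 6 7 8 7 7 4
swap(6,12) ⇒ 4 4 4 4 4 4 4 6 7 8 7 7 5; return 6
p = 6; k-1 = 0 < 6 ⇒ left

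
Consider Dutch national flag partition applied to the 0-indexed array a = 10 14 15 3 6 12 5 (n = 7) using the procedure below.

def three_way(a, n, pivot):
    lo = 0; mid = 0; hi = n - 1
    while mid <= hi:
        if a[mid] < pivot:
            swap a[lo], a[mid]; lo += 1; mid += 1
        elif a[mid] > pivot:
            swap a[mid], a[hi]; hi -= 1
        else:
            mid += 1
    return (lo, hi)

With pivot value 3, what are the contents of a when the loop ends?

3 15 14 6 12 5 10

pivot = 3; lo=0, mid=0, hi=6
a[mid]=10>3: swap a[0],a[6]; hi=5 → 5 14 15 3 6 12 10
a[mid]=5>3: swap a[0],a[5]; hi=4 → 12 14 15 3 6 5 10
a[mid]=12>3: swap a[0],a[4]; hi=3 → 6 14 15 3 12 5 10
a[mid]=6>3: swap a[0],a[3]; hi=2 → 3 14 15 6 12 5 10
a[mid]=3=3: mid=1
a[mid]=14>3: swap a[1],a[2]; hi=1 → 3 15 14 6 12 5 10
a[mid]=15>3: swap a[1],a[1]; hi=0 → 3 15 14 6 12 5 10
end: lo=0, hi=0; a = 3 15 14 6 12 5 10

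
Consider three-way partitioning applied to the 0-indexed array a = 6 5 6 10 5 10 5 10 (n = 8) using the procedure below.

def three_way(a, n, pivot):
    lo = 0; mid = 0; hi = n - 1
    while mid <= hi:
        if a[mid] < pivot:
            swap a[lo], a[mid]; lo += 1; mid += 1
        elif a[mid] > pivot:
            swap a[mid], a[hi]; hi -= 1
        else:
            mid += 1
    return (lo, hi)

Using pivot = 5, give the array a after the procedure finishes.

5 5 5 10 10 6 10 6

lo=0 mid=0 hi=7
6>5: swap(0,7), hi=6 ⇒ 10 5 6 10 5 10 5 6
10>5: swap(0,6), hi=5 ⇒ 5 5 6 10 5 10 10 6
5=5: mid=1
5=5: mid=2
6>5: swap(2,5), hi=4 ⇒ 5 5 10 10 5 6 10 6
10>5: swap(2,4), hi=3 ⇒ 5 5 5 10 10 6 10 6
5=5: mid=3
10>5: swap(3,3), hi=2 ⇒ 5 5 5 10 10 6 10 6
done. lo=0 hi=2; a=5 5 5 10 10 6 10 6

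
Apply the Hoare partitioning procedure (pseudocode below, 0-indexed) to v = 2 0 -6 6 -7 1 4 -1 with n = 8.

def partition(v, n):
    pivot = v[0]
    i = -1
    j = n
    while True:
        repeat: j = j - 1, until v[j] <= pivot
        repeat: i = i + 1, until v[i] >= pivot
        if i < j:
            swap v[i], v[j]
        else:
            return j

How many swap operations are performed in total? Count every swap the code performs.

pivot = v[0] = 2; i = -1, j = 8
j→7 (v[7]=-1≤2), i→0 (v[0]=2≥2); i<j, swap → -1 0 -6 6 -7 1 4 2
j→5 (v[5]=1≤2), i→3 (v[3]=6≥2); i<j, swap → -1 0 -6 1 -7 6 4 2
j→4, i→5; i≥j, return j=4. v = -1 0 -6 1 -7 6 4 2

2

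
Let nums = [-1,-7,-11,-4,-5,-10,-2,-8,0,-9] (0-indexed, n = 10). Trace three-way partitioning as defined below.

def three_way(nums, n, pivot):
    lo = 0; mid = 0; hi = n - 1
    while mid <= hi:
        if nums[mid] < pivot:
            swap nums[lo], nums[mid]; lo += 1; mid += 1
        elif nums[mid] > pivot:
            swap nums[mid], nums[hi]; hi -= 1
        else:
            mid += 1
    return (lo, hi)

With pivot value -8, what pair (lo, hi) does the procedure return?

(3, 3)

lo=0 mid=0 hi=9
-1>-8: swap(0,9), hi=8 ⇒ [-9,-7,-11,-4,-5,-10,-2,-8,0,-1]
-9<-8: swap(0,0), lo=1 mid=1 ⇒ [-9,-7,-11,-4,-5,-10,-2,-8,0,-1]
-7>-8: swap(1,8), hi=7 ⇒ [-9,0,-11,-4,-5,-10,-2,-8,-7,-1]
0>-8: swap(1,7), hi=6 ⇒ [-9,-8,-11,-4,-5,-10,-2,0,-7,-1]
-8=-8: mid=2
-11<-8: swap(1,2), lo=2 mid=3 ⇒ [-9,-11,-8,-4,-5,-10,-2,0,-7,-1]
-4>-8: swap(3,6), hi=5 ⇒ [-9,-11,-8,-2,-5,-10,-4,0,-7,-1]
-2>-8: swap(3,5), hi=4 ⇒ [-9,-11,-8,-10,-5,-2,-4,0,-7,-1]
-10<-8: swap(2,3), lo=3 mid=4 ⇒ [-9,-11,-10,-8,-5,-2,-4,0,-7,-1]
-5>-8: swap(4,4), hi=3 ⇒ [-9,-11,-10,-8,-5,-2,-4,0,-7,-1]
done. lo=3 hi=3; nums=[-9,-11,-10,-8,-5,-2,-4,0,-7,-1]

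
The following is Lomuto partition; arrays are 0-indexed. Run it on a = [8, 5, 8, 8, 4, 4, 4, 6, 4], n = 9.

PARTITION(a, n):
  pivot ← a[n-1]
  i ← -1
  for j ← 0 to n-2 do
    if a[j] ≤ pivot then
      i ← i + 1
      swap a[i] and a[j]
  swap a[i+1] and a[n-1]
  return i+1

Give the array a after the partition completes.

pivot = a[8] = 4; i = -1
j=0: a[0]=8 > 4 → no swap
j=1: a[1]=5 > 4 → no swap
j=2: a[2]=8 > 4 → no swap
j=3: a[3]=8 > 4 → no swap
j=4: a[4]=4 ≤ 4 → i=0, swap a[0],a[4] → [4, 5, 8, 8, 8, 4, 4, 6, 4]
j=5: a[5]=4 ≤ 4 → i=1, swap a[1],a[5] → [4, 4, 8, 8, 8, 5, 4, 6, 4]
j=6: a[6]=4 ≤ 4 → i=2, swap a[2],a[6] → [4, 4, 4, 8, 8, 5, 8, 6, 4]
j=7: a[7]=6 > 4 → no swap
final swap a[3],a[8] → [4, 4, 4, 4, 8, 5, 8, 6, 8]; return 3

[4, 4, 4, 4, 8, 5, 8, 6, 8]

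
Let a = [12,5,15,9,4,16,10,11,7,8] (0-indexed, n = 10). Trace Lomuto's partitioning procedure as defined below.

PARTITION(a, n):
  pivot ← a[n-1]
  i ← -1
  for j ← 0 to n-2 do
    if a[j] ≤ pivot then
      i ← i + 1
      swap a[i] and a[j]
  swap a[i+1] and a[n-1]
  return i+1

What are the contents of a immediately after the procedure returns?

pivot=8, i=-1
j=0: 12>8, skip
j=1: 5≤8, i=0, swap(0,1) ⇒ [5,12,15,9,4,16,10,11,7,8]
j=2: 15>8, skip
j=3: 9>8, skip
j=4: 4≤8, i=1, swap(1,4) ⇒ [5,4,15,9,12,16,10,11,7,8]
j=5: 16>8, skip
j=6: 10>8, skip
j=7: 11>8, skip
j=8: 7≤8, i=2, swap(2,8) ⇒ [5,4,7,9,12,16,10,11,15,8]
swap(3,9) ⇒ [5,4,7,8,12,16,10,11,15,9]; return 3

[5,4,7,8,12,16,10,11,15,9]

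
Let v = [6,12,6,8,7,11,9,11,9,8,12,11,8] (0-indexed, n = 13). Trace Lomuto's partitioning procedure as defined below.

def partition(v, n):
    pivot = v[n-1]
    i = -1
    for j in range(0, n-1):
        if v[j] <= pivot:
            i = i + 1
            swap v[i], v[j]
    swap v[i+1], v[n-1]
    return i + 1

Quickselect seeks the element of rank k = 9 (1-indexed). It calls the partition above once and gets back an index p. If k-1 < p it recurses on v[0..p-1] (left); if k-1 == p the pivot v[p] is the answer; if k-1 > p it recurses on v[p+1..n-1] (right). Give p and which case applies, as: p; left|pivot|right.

pivot = v[12] = 8; i = -1
j=0: v[0]=6 ≤ 8 → i=0, swap v[0],v[0] (no change) → [6,12,6,8,7,11,9,11,9,8,12,11,8]
j=1: v[1]=12 > 8 → no swap
j=2: v[2]=6 ≤ 8 → i=1, swap v[1],v[2] → [6,6,12,8,7,11,9,11,9,8,12,11,8]
j=3: v[3]=8 ≤ 8 → i=2, swap v[2],v[3] → [6,6,8,12,7,11,9,11,9,8,12,11,8]
j=4: v[4]=7 ≤ 8 → i=3, swap v[3],v[4] → [6,6,8,7,12,11,9,11,9,8,12,11,8]
j=5: v[5]=11 > 8 → no swap
j=6: v[6]=9 > 8 → no swap
j=7: v[7]=11 > 8 → no swap
j=8: v[8]=9 > 8 → no swap
j=9: v[9]=8 ≤ 8 → i=4, swap v[4],v[9] → [6,6,8,7,8,11,9,11,9,12,12,11,8]
j=10: v[10]=12 > 8 → no swap
j=11: v[11]=11 > 8 → no swap
final swap v[5],v[12] → [6,6,8,7,8,8,9,11,9,12,12,11,11]; return 5
p = 5; k-1 = 8 > 5 ⇒ right

5; right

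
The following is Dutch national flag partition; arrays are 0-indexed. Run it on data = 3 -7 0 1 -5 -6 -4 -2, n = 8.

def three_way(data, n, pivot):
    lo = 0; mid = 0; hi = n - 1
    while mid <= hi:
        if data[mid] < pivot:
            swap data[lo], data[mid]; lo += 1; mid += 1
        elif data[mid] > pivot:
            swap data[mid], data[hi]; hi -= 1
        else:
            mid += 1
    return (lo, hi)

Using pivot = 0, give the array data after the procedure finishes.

-2 -7 -4 -5 -6 0 1 3

lo=0 mid=0 hi=7
3>0: swap(0,7), hi=6 ⇒ -2 -7 0 1 -5 -6 -4 3
-2<0: swap(0,0), lo=1 mid=1 ⇒ -2 -7 0 1 -5 -6 -4 3
-7<0: swap(1,1), lo=2 mid=2 ⇒ -2 -7 0 1 -5 -6 -4 3
0=0: mid=3
1>0: swap(3,6), hi=5 ⇒ -2 -7 0 -4 -5 -6 1 3
-4<0: swap(2,3), lo=3 mid=4 ⇒ -2 -7 -4 0 -5 -6 1 3
-5<0: swap(3,4), lo=4 mid=5 ⇒ -2 -7 -4 -5 0 -6 1 3
-6<0: swap(4,5), lo=5 mid=6 ⇒ -2 -7 -4 -5 -6 0 1 3
done. lo=5 hi=5; data=-2 -7 -4 -5 -6 0 1 3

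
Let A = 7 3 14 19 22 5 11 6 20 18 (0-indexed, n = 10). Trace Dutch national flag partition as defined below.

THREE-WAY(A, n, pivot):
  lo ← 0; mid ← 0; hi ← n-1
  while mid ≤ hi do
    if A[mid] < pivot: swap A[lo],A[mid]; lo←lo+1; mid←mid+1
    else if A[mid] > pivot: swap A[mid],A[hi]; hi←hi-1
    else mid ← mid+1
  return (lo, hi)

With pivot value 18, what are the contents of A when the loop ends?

lo=0 mid=0 hi=9
7<18: swap(0,0), lo=1 mid=1 ⇒ 7 3 14 19 22 5 11 6 20 18
3<18: swap(1,1), lo=2 mid=2 ⇒ 7 3 14 19 22 5 11 6 20 18
14<18: swap(2,2), lo=3 mid=3 ⇒ 7 3 14 19 22 5 11 6 20 18
19>18: swap(3,9), hi=8 ⇒ 7 3 14 18 22 5 11 6 20 19
18=18: mid=4
22>18: swap(4,8), hi=7 ⇒ 7 3 14 18 20 5 11 6 22 19
20>18: swap(4,7), hi=6 ⇒ 7 3 14 18 6 5 11 20 22 19
6<18: swap(3,4), lo=4 mid=5 ⇒ 7 3 14 6 18 5 11 20 22 19
5<18: swap(4,5), lo=5 mid=6 ⇒ 7 3 14 6 5 18 11 20 22 19
11<18: swap(5,6), lo=6 mid=7 ⇒ 7 3 14 6 5 11 18 20 22 19
done. lo=6 hi=6; A=7 3 14 6 5 11 18 20 22 19

7 3 14 6 5 11 18 20 22 19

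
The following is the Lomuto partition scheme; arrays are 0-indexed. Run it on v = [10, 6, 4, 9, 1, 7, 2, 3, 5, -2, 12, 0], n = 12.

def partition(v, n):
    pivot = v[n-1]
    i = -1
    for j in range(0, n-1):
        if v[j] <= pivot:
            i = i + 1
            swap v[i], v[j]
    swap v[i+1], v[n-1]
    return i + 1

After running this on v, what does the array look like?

[-2, 0, 4, 9, 1, 7, 2, 3, 5, 10, 12, 6]

pivot = v[11] = 0; i = -1
j=0: v[0]=10 > 0 → no swap
j=1: v[1]=6 > 0 → no swap
j=2: v[2]=4 > 0 → no swap
j=3: v[3]=9 > 0 → no swap
j=4: v[4]=1 > 0 → no swap
j=5: v[5]=7 > 0 → no swap
j=6: v[6]=2 > 0 → no swap
j=7: v[7]=3 > 0 → no swap
j=8: v[8]=5 > 0 → no swap
j=9: v[9]=-2 ≤ 0 → i=0, swap v[0],v[9] → [-2, 6, 4, 9, 1, 7, 2, 3, 5, 10, 12, 0]
j=10: v[10]=12 > 0 → no swap
final swap v[1],v[11] → [-2, 0, 4, 9, 1, 7, 2, 3, 5, 10, 12, 6]; return 1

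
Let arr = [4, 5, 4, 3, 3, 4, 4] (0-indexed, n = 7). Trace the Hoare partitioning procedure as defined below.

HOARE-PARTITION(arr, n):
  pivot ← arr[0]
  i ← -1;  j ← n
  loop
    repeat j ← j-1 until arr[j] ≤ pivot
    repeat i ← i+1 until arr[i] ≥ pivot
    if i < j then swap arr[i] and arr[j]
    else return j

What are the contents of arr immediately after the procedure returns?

[4, 4, 3, 3, 4, 5, 4]

pivot=4
j stops at 6 (4), i stops at 0 (4); swap ⇒ [4, 5, 4, 3, 3, 4, 4]
j stops at 5 (4), i stops at 1 (5); swap ⇒ [4, 4, 4, 3, 3, 5, 4]
j stops at 4 (3), i stops at 2 (4); swap ⇒ [4, 4, 3, 3, 4, 5, 4]
j stops at 3, i stops at 4; i≥j ⇒ return 3. arr=[4, 4, 3, 3, 4, 5, 4]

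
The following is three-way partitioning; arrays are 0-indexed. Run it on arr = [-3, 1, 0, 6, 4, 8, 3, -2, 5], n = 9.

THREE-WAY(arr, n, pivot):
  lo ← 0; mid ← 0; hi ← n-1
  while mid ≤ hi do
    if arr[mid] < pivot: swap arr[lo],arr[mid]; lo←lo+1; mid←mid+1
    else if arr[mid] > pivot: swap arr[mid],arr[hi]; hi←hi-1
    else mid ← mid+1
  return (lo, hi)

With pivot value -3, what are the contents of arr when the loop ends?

pivot = -3; lo=0, mid=0, hi=8
arr[mid]=-3=-3: mid=1
arr[mid]=1>-3: swap arr[1],arr[8]; hi=7 → [-3, 5, 0, 6, 4, 8, 3, -2, 1]
arr[mid]=5>-3: swap arr[1],arr[7]; hi=6 → [-3, -2, 0, 6, 4, 8, 3, 5, 1]
arr[mid]=-2>-3: swap arr[1],arr[6]; hi=5 → [-3, 3, 0, 6, 4, 8, -2, 5, 1]
arr[mid]=3>-3: swap arr[1],arr[5]; hi=4 → [-3, 8, 0, 6, 4, 3, -2, 5, 1]
arr[mid]=8>-3: swap arr[1],arr[4]; hi=3 → [-3, 4, 0, 6, 8, 3, -2, 5, 1]
arr[mid]=4>-3: swap arr[1],arr[3]; hi=2 → [-3, 6, 0, 4, 8, 3, -2, 5, 1]
arr[mid]=6>-3: swap arr[1],arr[2]; hi=1 → [-3, 0, 6, 4, 8, 3, -2, 5, 1]
arr[mid]=0>-3: swap arr[1],arr[1]; hi=0 → [-3, 0, 6, 4, 8, 3, -2, 5, 1]
end: lo=0, hi=0; arr = [-3, 0, 6, 4, 8, 3, -2, 5, 1]

[-3, 0, 6, 4, 8, 3, -2, 5, 1]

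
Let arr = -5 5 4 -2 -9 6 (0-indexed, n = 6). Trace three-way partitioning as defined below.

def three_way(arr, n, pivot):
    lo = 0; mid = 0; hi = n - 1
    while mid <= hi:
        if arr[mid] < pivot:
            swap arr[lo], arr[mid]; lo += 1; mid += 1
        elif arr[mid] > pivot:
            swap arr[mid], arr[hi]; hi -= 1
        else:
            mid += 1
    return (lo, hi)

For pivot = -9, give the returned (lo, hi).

lo=0 mid=0 hi=5
-5>-9: swap(0,5), hi=4 ⇒ 6 5 4 -2 -9 -5
6>-9: swap(0,4), hi=3 ⇒ -9 5 4 -2 6 -5
-9=-9: mid=1
5>-9: swap(1,3), hi=2 ⇒ -9 -2 4 5 6 -5
-2>-9: swap(1,2), hi=1 ⇒ -9 4 -2 5 6 -5
4>-9: swap(1,1), hi=0 ⇒ -9 4 -2 5 6 -5
done. lo=0 hi=0; arr=-9 4 -2 5 6 -5

(0, 0)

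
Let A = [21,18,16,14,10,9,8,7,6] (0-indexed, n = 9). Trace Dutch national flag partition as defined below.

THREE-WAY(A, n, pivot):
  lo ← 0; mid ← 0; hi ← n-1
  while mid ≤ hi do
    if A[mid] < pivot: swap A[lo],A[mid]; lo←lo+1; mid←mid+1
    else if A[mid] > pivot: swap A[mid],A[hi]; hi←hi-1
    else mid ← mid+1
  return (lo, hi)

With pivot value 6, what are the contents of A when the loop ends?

[6,16,14,10,9,8,7,18,21]

pivot = 6; lo=0, mid=0, hi=8
A[mid]=21>6: swap A[0],A[8]; hi=7 → [6,18,16,14,10,9,8,7,21]
A[mid]=6=6: mid=1
A[mid]=18>6: swap A[1],A[7]; hi=6 → [6,7,16,14,10,9,8,18,21]
A[mid]=7>6: swap A[1],A[6]; hi=5 → [6,8,16,14,10,9,7,18,21]
A[mid]=8>6: swap A[1],A[5]; hi=4 → [6,9,16,14,10,8,7,18,21]
A[mid]=9>6: swap A[1],A[4]; hi=3 → [6,10,16,14,9,8,7,18,21]
A[mid]=10>6: swap A[1],A[3]; hi=2 → [6,14,16,10,9,8,7,18,21]
A[mid]=14>6: swap A[1],A[2]; hi=1 → [6,16,14,10,9,8,7,18,21]
A[mid]=16>6: swap A[1],A[1]; hi=0 → [6,16,14,10,9,8,7,18,21]
end: lo=0, hi=0; A = [6,16,14,10,9,8,7,18,21]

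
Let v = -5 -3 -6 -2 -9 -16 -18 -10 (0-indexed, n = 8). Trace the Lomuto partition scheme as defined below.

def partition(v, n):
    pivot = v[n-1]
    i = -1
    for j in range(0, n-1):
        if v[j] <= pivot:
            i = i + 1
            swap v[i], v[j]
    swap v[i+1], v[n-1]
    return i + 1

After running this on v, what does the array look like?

pivot=-10, i=-1
j=0: -5>-10, skip
j=1: -3>-10, skip
j=2: -6>-10, skip
j=3: -2>-10, skip
j=4: -9>-10, skip
j=5: -16≤-10, i=0, swap(0,5) ⇒ -16 -3 -6 -2 -9 -5 -18 -10
j=6: -18≤-10, i=1, swap(1,6) ⇒ -16 -18 -6 -2 -9 -5 -3 -10
swap(2,7) ⇒ -16 -18 -10 -2 -9 -5 -3 -6; return 2

-16 -18 -10 -2 -9 -5 -3 -6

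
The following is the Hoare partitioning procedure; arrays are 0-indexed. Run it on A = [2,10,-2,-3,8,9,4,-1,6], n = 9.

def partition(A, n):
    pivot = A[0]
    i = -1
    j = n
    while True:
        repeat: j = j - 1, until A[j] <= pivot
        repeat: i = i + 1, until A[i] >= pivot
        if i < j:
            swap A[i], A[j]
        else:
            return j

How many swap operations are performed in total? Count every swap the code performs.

2

pivot=2
j stops at 7 (-1), i stops at 0 (2); swap ⇒ [-1,10,-2,-3,8,9,4,2,6]
j stops at 3 (-3), i stops at 1 (10); swap ⇒ [-1,-3,-2,10,8,9,4,2,6]
j stops at 2, i stops at 3; i≥j ⇒ return 2. A=[-1,-3,-2,10,8,9,4,2,6]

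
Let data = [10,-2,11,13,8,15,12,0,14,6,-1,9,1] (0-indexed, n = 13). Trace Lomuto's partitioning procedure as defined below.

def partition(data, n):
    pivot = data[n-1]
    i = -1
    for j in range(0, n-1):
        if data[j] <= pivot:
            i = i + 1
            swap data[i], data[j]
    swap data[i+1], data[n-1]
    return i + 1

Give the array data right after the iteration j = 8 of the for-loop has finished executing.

pivot=1, i=-1
j=0: 10>1, skip
j=1: -2≤1, i=0, swap(0,1) ⇒ [-2,10,11,13,8,15,12,0,14,6,-1,9,1]
j=2: 11>1, skip
j=3: 13>1, skip
j=4: 8>1, skip
j=5: 15>1, skip
j=6: 12>1, skip
j=7: 0≤1, i=1, swap(1,7) ⇒ [-2,0,11,13,8,15,12,10,14,6,-1,9,1]
j=8: 14>1, skip
(after j=8) data = [-2,0,11,13,8,15,12,10,14,6,-1,9,1]

[-2,0,11,13,8,15,12,10,14,6,-1,9,1]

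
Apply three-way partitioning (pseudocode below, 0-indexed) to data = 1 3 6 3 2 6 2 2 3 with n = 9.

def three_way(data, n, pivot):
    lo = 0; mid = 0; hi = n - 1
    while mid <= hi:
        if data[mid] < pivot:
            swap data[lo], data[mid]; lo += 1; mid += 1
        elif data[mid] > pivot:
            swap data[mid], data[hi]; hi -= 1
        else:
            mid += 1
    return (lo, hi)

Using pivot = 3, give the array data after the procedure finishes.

pivot = 3; lo=0, mid=0, hi=8
data[mid]=1<3: swap data[0],data[0]; lo=1,mid=1 → 1 3 6 3 2 6 2 2 3
data[mid]=3=3: mid=2
data[mid]=6>3: swap data[2],data[8]; hi=7 → 1 3 3 3 2 6 2 2 6
data[mid]=3=3: mid=3
data[mid]=3=3: mid=4
data[mid]=2<3: swap data[1],data[4]; lo=2,mid=5 → 1 2 3 3 3 6 2 2 6
data[mid]=6>3: swap data[5],data[7]; hi=6 → 1 2 3 3 3 2 2 6 6
data[mid]=2<3: swap data[2],data[5]; lo=3,mid=6 → 1 2 2 3 3 3 2 6 6
data[mid]=2<3: swap data[3],data[6]; lo=4,mid=7 → 1 2 2 2 3 3 3 6 6
end: lo=4, hi=6; data = 1 2 2 2 3 3 3 6 6

1 2 2 2 3 3 3 6 6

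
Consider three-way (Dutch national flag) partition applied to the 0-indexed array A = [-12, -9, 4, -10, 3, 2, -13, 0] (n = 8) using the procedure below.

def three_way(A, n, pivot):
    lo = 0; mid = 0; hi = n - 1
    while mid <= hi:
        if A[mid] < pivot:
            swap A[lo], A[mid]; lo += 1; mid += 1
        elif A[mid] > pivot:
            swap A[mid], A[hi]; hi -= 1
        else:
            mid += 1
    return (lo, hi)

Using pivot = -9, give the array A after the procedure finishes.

pivot = -9; lo=0, mid=0, hi=7
A[mid]=-12<-9: swap A[0],A[0]; lo=1,mid=1 → [-12, -9, 4, -10, 3, 2, -13, 0]
A[mid]=-9=-9: mid=2
A[mid]=4>-9: swap A[2],A[7]; hi=6 → [-12, -9, 0, -10, 3, 2, -13, 4]
A[mid]=0>-9: swap A[2],A[6]; hi=5 → [-12, -9, -13, -10, 3, 2, 0, 4]
A[mid]=-13<-9: swap A[1],A[2]; lo=2,mid=3 → [-12, -13, -9, -10, 3, 2, 0, 4]
A[mid]=-10<-9: swap A[2],A[3]; lo=3,mid=4 → [-12, -13, -10, -9, 3, 2, 0, 4]
A[mid]=3>-9: swap A[4],A[5]; hi=4 → [-12, -13, -10, -9, 2, 3, 0, 4]
A[mid]=2>-9: swap A[4],A[4]; hi=3 → [-12, -13, -10, -9, 2, 3, 0, 4]
end: lo=3, hi=3; A = [-12, -13, -10, -9, 2, 3, 0, 4]

[-12, -13, -10, -9, 2, 3, 0, 4]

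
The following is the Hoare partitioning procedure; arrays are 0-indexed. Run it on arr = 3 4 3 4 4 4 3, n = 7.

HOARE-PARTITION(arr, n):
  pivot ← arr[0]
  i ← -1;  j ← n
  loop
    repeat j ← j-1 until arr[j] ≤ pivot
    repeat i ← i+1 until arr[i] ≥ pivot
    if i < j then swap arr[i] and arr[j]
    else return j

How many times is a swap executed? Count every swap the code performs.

2

pivot = arr[0] = 3; i = -1, j = 7
j→6 (arr[6]=3≤3), i→0 (arr[0]=3≥3); i<j, swap → 3 4 3 4 4 4 3
j→2 (arr[2]=3≤3), i→1 (arr[1]=4≥3); i<j, swap → 3 3 4 4 4 4 3
j→1, i→2; i≥j, return j=1. arr = 3 3 4 4 4 4 3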